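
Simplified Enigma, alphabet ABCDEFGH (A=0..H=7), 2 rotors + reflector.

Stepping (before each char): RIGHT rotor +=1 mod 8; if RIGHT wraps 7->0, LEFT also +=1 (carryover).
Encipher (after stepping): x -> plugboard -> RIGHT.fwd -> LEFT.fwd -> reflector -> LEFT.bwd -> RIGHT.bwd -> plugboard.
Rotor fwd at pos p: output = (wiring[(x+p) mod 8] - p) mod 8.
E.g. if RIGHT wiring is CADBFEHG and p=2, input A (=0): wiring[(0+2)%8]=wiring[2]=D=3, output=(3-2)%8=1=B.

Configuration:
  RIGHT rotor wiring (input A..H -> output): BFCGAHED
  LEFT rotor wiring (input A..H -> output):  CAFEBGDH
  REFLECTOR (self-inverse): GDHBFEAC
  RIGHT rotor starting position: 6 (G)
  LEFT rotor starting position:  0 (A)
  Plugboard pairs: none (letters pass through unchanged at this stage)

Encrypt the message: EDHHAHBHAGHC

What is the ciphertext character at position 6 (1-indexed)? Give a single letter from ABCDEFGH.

Char 1 ('E'): step: R->7, L=0; E->plug->E->R->H->L->H->refl->C->L'->A->R'->G->plug->G
Char 2 ('D'): step: R->0, L->1 (L advanced); D->plug->D->R->G->L->G->refl->A->L'->D->R'->H->plug->H
Char 3 ('H'): step: R->1, L=1; H->plug->H->R->A->L->H->refl->C->L'->F->R'->C->plug->C
Char 4 ('H'): step: R->2, L=1; H->plug->H->R->D->L->A->refl->G->L'->G->R'->C->plug->C
Char 5 ('A'): step: R->3, L=1; A->plug->A->R->D->L->A->refl->G->L'->G->R'->F->plug->F
Char 6 ('H'): step: R->4, L=1; H->plug->H->R->C->L->D->refl->B->L'->H->R'->D->plug->D

D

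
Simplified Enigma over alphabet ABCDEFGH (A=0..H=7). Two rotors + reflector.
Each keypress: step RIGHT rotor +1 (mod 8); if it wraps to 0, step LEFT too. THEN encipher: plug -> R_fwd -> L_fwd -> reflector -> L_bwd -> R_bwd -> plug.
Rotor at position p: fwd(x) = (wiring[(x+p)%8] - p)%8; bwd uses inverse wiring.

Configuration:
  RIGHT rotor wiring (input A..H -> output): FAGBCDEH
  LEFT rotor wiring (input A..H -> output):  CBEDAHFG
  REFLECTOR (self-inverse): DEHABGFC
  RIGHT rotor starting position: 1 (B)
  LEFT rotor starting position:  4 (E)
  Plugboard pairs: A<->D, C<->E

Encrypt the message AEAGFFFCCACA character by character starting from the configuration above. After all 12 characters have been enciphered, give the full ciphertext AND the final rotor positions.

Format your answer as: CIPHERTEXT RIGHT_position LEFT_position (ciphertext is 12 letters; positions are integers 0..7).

Answer: HFBHEAEHDBBH 5 5

Derivation:
Char 1 ('A'): step: R->2, L=4; A->plug->D->R->B->L->D->refl->A->L'->G->R'->H->plug->H
Char 2 ('E'): step: R->3, L=4; E->plug->C->R->A->L->E->refl->B->L'->C->R'->F->plug->F
Char 3 ('A'): step: R->4, L=4; A->plug->D->R->D->L->C->refl->H->L'->H->R'->B->plug->B
Char 4 ('G'): step: R->5, L=4; G->plug->G->R->E->L->G->refl->F->L'->F->R'->H->plug->H
Char 5 ('F'): step: R->6, L=4; F->plug->F->R->D->L->C->refl->H->L'->H->R'->C->plug->E
Char 6 ('F'): step: R->7, L=4; F->plug->F->R->D->L->C->refl->H->L'->H->R'->D->plug->A
Char 7 ('F'): step: R->0, L->5 (L advanced); F->plug->F->R->D->L->F->refl->G->L'->G->R'->C->plug->E
Char 8 ('C'): step: R->1, L=5; C->plug->E->R->C->L->B->refl->E->L'->E->R'->H->plug->H
Char 9 ('C'): step: R->2, L=5; C->plug->E->R->C->L->B->refl->E->L'->E->R'->A->plug->D
Char 10 ('A'): step: R->3, L=5; A->plug->D->R->B->L->A->refl->D->L'->H->R'->B->plug->B
Char 11 ('C'): step: R->4, L=5; C->plug->E->R->B->L->A->refl->D->L'->H->R'->B->plug->B
Char 12 ('A'): step: R->5, L=5; A->plug->D->R->A->L->C->refl->H->L'->F->R'->H->plug->H
Final: ciphertext=HFBHEAEHDBBH, RIGHT=5, LEFT=5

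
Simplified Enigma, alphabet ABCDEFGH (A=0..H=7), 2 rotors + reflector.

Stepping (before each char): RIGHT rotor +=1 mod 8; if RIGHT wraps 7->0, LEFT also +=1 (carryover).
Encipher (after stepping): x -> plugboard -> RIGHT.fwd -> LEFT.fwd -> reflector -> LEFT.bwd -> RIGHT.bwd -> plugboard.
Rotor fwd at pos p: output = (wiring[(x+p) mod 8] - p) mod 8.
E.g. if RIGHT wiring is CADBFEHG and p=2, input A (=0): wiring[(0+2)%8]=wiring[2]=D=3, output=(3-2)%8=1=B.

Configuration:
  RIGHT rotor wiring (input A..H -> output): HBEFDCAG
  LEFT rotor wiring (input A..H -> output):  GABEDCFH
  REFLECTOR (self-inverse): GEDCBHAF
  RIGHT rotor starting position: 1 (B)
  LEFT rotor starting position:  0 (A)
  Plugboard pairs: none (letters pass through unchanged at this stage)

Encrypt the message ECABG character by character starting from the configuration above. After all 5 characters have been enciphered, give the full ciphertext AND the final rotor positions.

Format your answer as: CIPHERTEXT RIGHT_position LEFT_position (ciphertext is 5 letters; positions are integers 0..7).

Char 1 ('E'): step: R->2, L=0; E->plug->E->R->G->L->F->refl->H->L'->H->R'->H->plug->H
Char 2 ('C'): step: R->3, L=0; C->plug->C->R->H->L->H->refl->F->L'->G->R'->G->plug->G
Char 3 ('A'): step: R->4, L=0; A->plug->A->R->H->L->H->refl->F->L'->G->R'->B->plug->B
Char 4 ('B'): step: R->5, L=0; B->plug->B->R->D->L->E->refl->B->L'->C->R'->D->plug->D
Char 5 ('G'): step: R->6, L=0; G->plug->G->R->F->L->C->refl->D->L'->E->R'->H->plug->H
Final: ciphertext=HGBDH, RIGHT=6, LEFT=0

Answer: HGBDH 6 0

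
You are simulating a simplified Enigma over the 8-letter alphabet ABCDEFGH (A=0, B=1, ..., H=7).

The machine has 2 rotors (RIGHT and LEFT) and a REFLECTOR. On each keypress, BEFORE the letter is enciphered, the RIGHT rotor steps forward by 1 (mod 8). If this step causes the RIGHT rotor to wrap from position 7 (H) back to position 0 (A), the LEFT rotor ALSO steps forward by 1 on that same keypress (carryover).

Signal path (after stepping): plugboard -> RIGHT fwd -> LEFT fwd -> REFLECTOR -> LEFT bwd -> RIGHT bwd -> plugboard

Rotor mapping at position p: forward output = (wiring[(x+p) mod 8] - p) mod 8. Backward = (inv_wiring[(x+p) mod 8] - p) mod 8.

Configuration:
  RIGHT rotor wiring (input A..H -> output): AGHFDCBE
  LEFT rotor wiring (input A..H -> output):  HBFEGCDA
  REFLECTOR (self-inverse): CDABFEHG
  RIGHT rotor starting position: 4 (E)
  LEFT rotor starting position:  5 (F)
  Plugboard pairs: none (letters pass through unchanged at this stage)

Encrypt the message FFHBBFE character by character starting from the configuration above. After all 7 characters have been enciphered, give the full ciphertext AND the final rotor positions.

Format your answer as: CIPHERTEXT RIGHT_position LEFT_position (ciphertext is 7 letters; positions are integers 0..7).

Char 1 ('F'): step: R->5, L=5; F->plug->F->R->C->L->D->refl->B->L'->H->R'->C->plug->C
Char 2 ('F'): step: R->6, L=5; F->plug->F->R->H->L->B->refl->D->L'->C->R'->C->plug->C
Char 3 ('H'): step: R->7, L=5; H->plug->H->R->C->L->D->refl->B->L'->H->R'->C->plug->C
Char 4 ('B'): step: R->0, L->6 (L advanced); B->plug->B->R->G->L->A->refl->C->L'->B->R'->G->plug->G
Char 5 ('B'): step: R->1, L=6; B->plug->B->R->G->L->A->refl->C->L'->B->R'->E->plug->E
Char 6 ('F'): step: R->2, L=6; F->plug->F->R->C->L->B->refl->D->L'->D->R'->B->plug->B
Char 7 ('E'): step: R->3, L=6; E->plug->E->R->B->L->C->refl->A->L'->G->R'->D->plug->D
Final: ciphertext=CCCGEBD, RIGHT=3, LEFT=6

Answer: CCCGEBD 3 6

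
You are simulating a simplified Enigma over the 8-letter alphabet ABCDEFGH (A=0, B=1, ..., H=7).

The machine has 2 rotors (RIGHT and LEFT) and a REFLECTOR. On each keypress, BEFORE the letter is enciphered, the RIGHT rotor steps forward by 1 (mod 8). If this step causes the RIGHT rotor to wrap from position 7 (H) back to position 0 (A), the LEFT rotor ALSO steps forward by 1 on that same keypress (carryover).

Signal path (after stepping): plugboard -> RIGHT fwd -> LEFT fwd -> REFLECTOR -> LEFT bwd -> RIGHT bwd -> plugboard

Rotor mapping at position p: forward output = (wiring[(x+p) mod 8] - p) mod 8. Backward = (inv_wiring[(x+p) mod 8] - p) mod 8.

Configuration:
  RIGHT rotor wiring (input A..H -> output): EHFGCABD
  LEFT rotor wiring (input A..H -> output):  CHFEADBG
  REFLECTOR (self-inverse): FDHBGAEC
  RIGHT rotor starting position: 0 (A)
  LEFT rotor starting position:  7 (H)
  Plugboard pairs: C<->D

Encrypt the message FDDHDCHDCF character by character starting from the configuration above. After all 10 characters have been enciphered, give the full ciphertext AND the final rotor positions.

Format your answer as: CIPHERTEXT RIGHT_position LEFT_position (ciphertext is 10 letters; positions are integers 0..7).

Answer: EEFBABACFD 2 0

Derivation:
Char 1 ('F'): step: R->1, L=7; F->plug->F->R->A->L->H->refl->C->L'->H->R'->E->plug->E
Char 2 ('D'): step: R->2, L=7; D->plug->C->R->A->L->H->refl->C->L'->H->R'->E->plug->E
Char 3 ('D'): step: R->3, L=7; D->plug->C->R->F->L->B->refl->D->L'->B->R'->F->plug->F
Char 4 ('H'): step: R->4, L=7; H->plug->H->R->C->L->A->refl->F->L'->E->R'->B->plug->B
Char 5 ('D'): step: R->5, L=7; D->plug->C->R->G->L->E->refl->G->L'->D->R'->A->plug->A
Char 6 ('C'): step: R->6, L=7; C->plug->D->R->B->L->D->refl->B->L'->F->R'->B->plug->B
Char 7 ('H'): step: R->7, L=7; H->plug->H->R->C->L->A->refl->F->L'->E->R'->A->plug->A
Char 8 ('D'): step: R->0, L->0 (L advanced); D->plug->C->R->F->L->D->refl->B->L'->G->R'->D->plug->C
Char 9 ('C'): step: R->1, L=0; C->plug->D->R->B->L->H->refl->C->L'->A->R'->F->plug->F
Char 10 ('F'): step: R->2, L=0; F->plug->F->R->B->L->H->refl->C->L'->A->R'->C->plug->D
Final: ciphertext=EEFBABACFD, RIGHT=2, LEFT=0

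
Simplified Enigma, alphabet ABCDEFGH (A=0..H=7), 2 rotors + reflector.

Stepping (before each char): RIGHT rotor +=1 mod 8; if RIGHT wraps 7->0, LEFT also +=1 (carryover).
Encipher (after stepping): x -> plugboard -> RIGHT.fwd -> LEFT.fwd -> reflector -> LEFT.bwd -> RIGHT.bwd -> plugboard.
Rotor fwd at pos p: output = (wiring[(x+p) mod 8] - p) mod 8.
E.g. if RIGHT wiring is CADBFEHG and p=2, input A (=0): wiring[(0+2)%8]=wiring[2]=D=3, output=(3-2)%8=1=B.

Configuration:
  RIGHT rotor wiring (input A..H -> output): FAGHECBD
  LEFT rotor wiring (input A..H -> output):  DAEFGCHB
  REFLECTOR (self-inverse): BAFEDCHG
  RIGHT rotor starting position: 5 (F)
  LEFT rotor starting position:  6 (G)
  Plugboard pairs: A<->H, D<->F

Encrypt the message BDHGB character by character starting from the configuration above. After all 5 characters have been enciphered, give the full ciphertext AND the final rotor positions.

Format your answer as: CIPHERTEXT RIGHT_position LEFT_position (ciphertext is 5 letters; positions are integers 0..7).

Answer: AHEHH 2 7

Derivation:
Char 1 ('B'): step: R->6, L=6; B->plug->B->R->F->L->H->refl->G->L'->E->R'->H->plug->A
Char 2 ('D'): step: R->7, L=6; D->plug->F->R->F->L->H->refl->G->L'->E->R'->A->plug->H
Char 3 ('H'): step: R->0, L->7 (L advanced); H->plug->A->R->F->L->H->refl->G->L'->E->R'->E->plug->E
Char 4 ('G'): step: R->1, L=7; G->plug->G->R->C->L->B->refl->A->L'->H->R'->A->plug->H
Char 5 ('B'): step: R->2, L=7; B->plug->B->R->F->L->H->refl->G->L'->E->R'->A->plug->H
Final: ciphertext=AHEHH, RIGHT=2, LEFT=7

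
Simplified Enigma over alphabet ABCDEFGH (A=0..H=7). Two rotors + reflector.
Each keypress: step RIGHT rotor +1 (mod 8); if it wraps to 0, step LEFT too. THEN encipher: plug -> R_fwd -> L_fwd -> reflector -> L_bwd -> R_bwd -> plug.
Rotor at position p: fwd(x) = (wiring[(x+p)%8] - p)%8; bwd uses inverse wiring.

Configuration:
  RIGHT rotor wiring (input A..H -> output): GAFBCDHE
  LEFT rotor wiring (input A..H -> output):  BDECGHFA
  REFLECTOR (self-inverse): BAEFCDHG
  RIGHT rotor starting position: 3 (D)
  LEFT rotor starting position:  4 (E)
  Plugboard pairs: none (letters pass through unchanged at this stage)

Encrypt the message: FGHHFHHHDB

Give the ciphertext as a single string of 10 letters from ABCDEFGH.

Char 1 ('F'): step: R->4, L=4; F->plug->F->R->E->L->F->refl->D->L'->B->R'->G->plug->G
Char 2 ('G'): step: R->5, L=4; G->plug->G->R->E->L->F->refl->D->L'->B->R'->D->plug->D
Char 3 ('H'): step: R->6, L=4; H->plug->H->R->F->L->H->refl->G->L'->H->R'->E->plug->E
Char 4 ('H'): step: R->7, L=4; H->plug->H->R->A->L->C->refl->E->L'->D->R'->F->plug->F
Char 5 ('F'): step: R->0, L->5 (L advanced); F->plug->F->R->D->L->E->refl->C->L'->A->R'->B->plug->B
Char 6 ('H'): step: R->1, L=5; H->plug->H->R->F->L->H->refl->G->L'->E->R'->B->plug->B
Char 7 ('H'): step: R->2, L=5; H->plug->H->R->G->L->F->refl->D->L'->C->R'->F->plug->F
Char 8 ('H'): step: R->3, L=5; H->plug->H->R->C->L->D->refl->F->L'->G->R'->A->plug->A
Char 9 ('D'): step: R->4, L=5; D->plug->D->R->A->L->C->refl->E->L'->D->R'->C->plug->C
Char 10 ('B'): step: R->5, L=5; B->plug->B->R->C->L->D->refl->F->L'->G->R'->A->plug->A

Answer: GDEFBBFACA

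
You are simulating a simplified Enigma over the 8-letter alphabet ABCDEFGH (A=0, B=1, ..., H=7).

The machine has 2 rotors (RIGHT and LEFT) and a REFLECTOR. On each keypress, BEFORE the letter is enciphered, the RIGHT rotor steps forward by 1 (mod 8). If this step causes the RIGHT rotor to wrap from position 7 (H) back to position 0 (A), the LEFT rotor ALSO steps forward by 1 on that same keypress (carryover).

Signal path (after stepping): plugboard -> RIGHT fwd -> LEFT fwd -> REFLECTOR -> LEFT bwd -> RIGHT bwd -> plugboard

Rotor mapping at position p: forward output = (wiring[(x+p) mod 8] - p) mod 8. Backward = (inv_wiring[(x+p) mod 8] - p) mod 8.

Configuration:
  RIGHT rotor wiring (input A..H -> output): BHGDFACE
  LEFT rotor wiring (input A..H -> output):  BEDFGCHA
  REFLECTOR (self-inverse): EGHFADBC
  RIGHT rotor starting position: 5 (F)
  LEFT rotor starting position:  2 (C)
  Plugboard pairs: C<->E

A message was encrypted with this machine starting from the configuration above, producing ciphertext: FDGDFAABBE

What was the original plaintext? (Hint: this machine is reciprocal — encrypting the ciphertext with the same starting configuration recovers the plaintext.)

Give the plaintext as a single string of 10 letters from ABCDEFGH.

Answer: CFFFCBBGFB

Derivation:
Char 1 ('F'): step: R->6, L=2; F->plug->F->R->F->L->G->refl->B->L'->A->R'->E->plug->C
Char 2 ('D'): step: R->7, L=2; D->plug->D->R->H->L->C->refl->H->L'->G->R'->F->plug->F
Char 3 ('G'): step: R->0, L->3 (L advanced); G->plug->G->R->C->L->H->refl->C->L'->A->R'->F->plug->F
Char 4 ('D'): step: R->1, L=3; D->plug->D->R->E->L->F->refl->D->L'->B->R'->F->plug->F
Char 5 ('F'): step: R->2, L=3; F->plug->F->R->C->L->H->refl->C->L'->A->R'->E->plug->C
Char 6 ('A'): step: R->3, L=3; A->plug->A->R->A->L->C->refl->H->L'->C->R'->B->plug->B
Char 7 ('A'): step: R->4, L=3; A->plug->A->R->B->L->D->refl->F->L'->E->R'->B->plug->B
Char 8 ('B'): step: R->5, L=3; B->plug->B->R->F->L->G->refl->B->L'->G->R'->G->plug->G
Char 9 ('B'): step: R->6, L=3; B->plug->B->R->G->L->B->refl->G->L'->F->R'->F->plug->F
Char 10 ('E'): step: R->7, L=3; E->plug->C->R->A->L->C->refl->H->L'->C->R'->B->plug->B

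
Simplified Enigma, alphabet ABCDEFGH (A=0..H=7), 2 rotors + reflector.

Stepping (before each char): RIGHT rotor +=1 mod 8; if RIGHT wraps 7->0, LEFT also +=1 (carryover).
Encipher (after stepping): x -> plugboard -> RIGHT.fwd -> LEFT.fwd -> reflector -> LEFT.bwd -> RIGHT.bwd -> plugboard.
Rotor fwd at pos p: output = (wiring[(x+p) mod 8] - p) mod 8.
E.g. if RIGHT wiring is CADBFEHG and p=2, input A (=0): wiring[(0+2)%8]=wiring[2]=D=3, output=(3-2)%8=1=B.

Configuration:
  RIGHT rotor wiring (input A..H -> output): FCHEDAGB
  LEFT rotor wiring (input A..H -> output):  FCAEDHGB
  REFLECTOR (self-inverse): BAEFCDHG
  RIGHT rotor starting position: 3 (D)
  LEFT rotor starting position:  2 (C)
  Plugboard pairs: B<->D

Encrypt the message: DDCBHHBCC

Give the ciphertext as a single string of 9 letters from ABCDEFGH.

Answer: ECHEFDEFB

Derivation:
Char 1 ('D'): step: R->4, L=2; D->plug->B->R->E->L->E->refl->C->L'->B->R'->E->plug->E
Char 2 ('D'): step: R->5, L=2; D->plug->B->R->B->L->C->refl->E->L'->E->R'->C->plug->C
Char 3 ('C'): step: R->6, L=2; C->plug->C->R->H->L->A->refl->B->L'->C->R'->H->plug->H
Char 4 ('B'): step: R->7, L=2; B->plug->D->R->A->L->G->refl->H->L'->F->R'->E->plug->E
Char 5 ('H'): step: R->0, L->3 (L advanced); H->plug->H->R->B->L->A->refl->B->L'->A->R'->F->plug->F
Char 6 ('H'): step: R->1, L=3; H->plug->H->R->E->L->G->refl->H->L'->G->R'->B->plug->D
Char 7 ('B'): step: R->2, L=3; B->plug->D->R->G->L->H->refl->G->L'->E->R'->E->plug->E
Char 8 ('C'): step: R->3, L=3; C->plug->C->R->F->L->C->refl->E->L'->C->R'->F->plug->F
Char 9 ('C'): step: R->4, L=3; C->plug->C->R->C->L->E->refl->C->L'->F->R'->D->plug->B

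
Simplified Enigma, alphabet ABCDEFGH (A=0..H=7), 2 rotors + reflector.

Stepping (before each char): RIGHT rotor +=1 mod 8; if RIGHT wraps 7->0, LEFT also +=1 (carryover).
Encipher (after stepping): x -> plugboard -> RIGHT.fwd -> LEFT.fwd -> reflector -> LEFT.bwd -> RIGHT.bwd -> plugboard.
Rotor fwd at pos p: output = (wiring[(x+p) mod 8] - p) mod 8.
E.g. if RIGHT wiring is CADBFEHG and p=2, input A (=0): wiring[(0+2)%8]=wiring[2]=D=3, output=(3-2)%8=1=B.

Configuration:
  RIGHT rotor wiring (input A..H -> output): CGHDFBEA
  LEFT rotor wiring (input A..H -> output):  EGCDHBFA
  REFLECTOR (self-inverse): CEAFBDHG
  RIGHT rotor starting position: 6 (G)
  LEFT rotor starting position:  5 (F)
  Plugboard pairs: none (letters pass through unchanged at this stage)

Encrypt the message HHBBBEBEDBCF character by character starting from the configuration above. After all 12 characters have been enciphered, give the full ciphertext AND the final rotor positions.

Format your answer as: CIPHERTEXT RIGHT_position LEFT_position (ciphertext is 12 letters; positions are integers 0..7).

Char 1 ('H'): step: R->7, L=5; H->plug->H->R->F->L->F->refl->D->L'->C->R'->G->plug->G
Char 2 ('H'): step: R->0, L->6 (L advanced); H->plug->H->R->A->L->H->refl->G->L'->C->R'->A->plug->A
Char 3 ('B'): step: R->1, L=6; B->plug->B->R->G->L->B->refl->E->L'->E->R'->D->plug->D
Char 4 ('B'): step: R->2, L=6; B->plug->B->R->B->L->C->refl->A->L'->D->R'->C->plug->C
Char 5 ('B'): step: R->3, L=6; B->plug->B->R->C->L->G->refl->H->L'->A->R'->A->plug->A
Char 6 ('E'): step: R->4, L=6; E->plug->E->R->G->L->B->refl->E->L'->E->R'->D->plug->D
Char 7 ('B'): step: R->5, L=6; B->plug->B->R->H->L->D->refl->F->L'->F->R'->D->plug->D
Char 8 ('E'): step: R->6, L=6; E->plug->E->R->B->L->C->refl->A->L'->D->R'->H->plug->H
Char 9 ('D'): step: R->7, L=6; D->plug->D->R->A->L->H->refl->G->L'->C->R'->G->plug->G
Char 10 ('B'): step: R->0, L->7 (L advanced); B->plug->B->R->G->L->C->refl->A->L'->F->R'->E->plug->E
Char 11 ('C'): step: R->1, L=7; C->plug->C->R->C->L->H->refl->G->L'->H->R'->G->plug->G
Char 12 ('F'): step: R->2, L=7; F->plug->F->R->G->L->C->refl->A->L'->F->R'->A->plug->A
Final: ciphertext=GADCADDHGEGA, RIGHT=2, LEFT=7

Answer: GADCADDHGEGA 2 7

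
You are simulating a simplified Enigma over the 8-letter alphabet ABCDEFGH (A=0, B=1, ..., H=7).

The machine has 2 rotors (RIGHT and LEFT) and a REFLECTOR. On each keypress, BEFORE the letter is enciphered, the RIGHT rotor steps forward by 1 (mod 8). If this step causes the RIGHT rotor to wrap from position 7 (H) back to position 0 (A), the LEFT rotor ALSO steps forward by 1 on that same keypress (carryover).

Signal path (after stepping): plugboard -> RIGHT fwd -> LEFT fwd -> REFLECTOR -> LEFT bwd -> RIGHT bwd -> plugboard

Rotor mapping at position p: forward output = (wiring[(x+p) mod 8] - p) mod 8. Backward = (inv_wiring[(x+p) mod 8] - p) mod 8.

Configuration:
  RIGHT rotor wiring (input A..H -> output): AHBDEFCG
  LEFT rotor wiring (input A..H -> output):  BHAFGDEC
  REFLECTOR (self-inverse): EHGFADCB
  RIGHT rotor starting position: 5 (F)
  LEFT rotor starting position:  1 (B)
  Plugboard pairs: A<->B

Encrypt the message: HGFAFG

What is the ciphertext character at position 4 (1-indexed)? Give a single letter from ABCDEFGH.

Char 1 ('H'): step: R->6, L=1; H->plug->H->R->H->L->A->refl->E->L'->C->R'->C->plug->C
Char 2 ('G'): step: R->7, L=1; G->plug->G->R->G->L->B->refl->H->L'->B->R'->B->plug->A
Char 3 ('F'): step: R->0, L->2 (L advanced); F->plug->F->R->F->L->A->refl->E->L'->C->R'->G->plug->G
Char 4 ('A'): step: R->1, L=2; A->plug->B->R->A->L->G->refl->C->L'->E->R'->E->plug->E

E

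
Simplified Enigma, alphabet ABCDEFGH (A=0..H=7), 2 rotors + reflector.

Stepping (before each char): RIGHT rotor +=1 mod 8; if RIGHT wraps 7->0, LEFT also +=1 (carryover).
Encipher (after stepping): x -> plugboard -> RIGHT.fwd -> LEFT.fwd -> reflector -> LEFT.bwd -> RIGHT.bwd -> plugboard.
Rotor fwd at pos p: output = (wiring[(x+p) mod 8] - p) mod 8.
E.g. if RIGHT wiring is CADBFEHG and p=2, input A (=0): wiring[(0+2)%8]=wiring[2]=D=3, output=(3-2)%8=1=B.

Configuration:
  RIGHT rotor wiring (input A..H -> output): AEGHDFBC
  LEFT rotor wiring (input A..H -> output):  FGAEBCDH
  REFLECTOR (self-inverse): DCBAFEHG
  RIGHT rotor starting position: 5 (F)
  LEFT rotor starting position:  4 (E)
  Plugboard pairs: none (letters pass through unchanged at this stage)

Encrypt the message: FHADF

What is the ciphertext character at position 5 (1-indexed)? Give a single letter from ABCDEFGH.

Char 1 ('F'): step: R->6, L=4; F->plug->F->R->B->L->G->refl->H->L'->C->R'->C->plug->C
Char 2 ('H'): step: R->7, L=4; H->plug->H->R->C->L->H->refl->G->L'->B->R'->B->plug->B
Char 3 ('A'): step: R->0, L->5 (L advanced); A->plug->A->R->A->L->F->refl->E->L'->H->R'->D->plug->D
Char 4 ('D'): step: R->1, L=5; D->plug->D->R->C->L->C->refl->B->L'->E->R'->E->plug->E
Char 5 ('F'): step: R->2, L=5; F->plug->F->R->A->L->F->refl->E->L'->H->R'->E->plug->E

E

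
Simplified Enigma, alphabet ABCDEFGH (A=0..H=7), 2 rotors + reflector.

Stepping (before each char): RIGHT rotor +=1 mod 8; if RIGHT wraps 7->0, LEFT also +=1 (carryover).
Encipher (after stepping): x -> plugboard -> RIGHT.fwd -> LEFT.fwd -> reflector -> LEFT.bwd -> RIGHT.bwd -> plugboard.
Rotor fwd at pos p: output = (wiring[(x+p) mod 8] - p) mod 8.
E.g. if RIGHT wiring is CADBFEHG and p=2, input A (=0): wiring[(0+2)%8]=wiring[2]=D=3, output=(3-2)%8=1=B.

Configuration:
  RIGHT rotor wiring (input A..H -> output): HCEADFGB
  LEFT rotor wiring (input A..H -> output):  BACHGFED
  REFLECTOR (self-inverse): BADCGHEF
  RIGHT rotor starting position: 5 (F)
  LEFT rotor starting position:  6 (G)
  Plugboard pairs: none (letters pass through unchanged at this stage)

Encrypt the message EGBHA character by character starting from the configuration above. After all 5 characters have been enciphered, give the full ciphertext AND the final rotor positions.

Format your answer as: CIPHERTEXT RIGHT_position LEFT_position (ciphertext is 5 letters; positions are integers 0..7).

Char 1 ('E'): step: R->6, L=6; E->plug->E->R->G->L->A->refl->B->L'->F->R'->G->plug->G
Char 2 ('G'): step: R->7, L=6; G->plug->G->R->G->L->A->refl->B->L'->F->R'->D->plug->D
Char 3 ('B'): step: R->0, L->7 (L advanced); B->plug->B->R->C->L->B->refl->A->L'->E->R'->C->plug->C
Char 4 ('H'): step: R->1, L=7; H->plug->H->R->G->L->G->refl->E->L'->A->R'->G->plug->G
Char 5 ('A'): step: R->2, L=7; A->plug->A->R->C->L->B->refl->A->L'->E->R'->E->plug->E
Final: ciphertext=GDCGE, RIGHT=2, LEFT=7

Answer: GDCGE 2 7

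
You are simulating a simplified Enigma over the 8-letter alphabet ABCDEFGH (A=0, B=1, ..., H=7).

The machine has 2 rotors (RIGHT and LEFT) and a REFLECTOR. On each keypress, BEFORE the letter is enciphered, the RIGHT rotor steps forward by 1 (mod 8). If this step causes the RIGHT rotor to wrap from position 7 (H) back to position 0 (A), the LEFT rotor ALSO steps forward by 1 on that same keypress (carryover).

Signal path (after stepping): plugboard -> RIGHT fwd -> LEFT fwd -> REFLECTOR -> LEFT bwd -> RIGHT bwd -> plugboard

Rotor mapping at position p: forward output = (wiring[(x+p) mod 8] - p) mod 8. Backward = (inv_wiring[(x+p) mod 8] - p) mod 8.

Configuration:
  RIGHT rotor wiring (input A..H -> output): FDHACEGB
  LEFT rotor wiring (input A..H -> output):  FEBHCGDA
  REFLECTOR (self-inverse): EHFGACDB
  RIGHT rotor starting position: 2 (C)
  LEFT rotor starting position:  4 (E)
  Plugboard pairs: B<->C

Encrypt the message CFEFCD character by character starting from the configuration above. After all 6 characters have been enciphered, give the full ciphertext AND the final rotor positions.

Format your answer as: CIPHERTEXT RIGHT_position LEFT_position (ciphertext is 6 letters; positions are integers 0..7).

Char 1 ('C'): step: R->3, L=4; C->plug->B->R->H->L->D->refl->G->L'->A->R'->G->plug->G
Char 2 ('F'): step: R->4, L=4; F->plug->F->R->H->L->D->refl->G->L'->A->R'->B->plug->C
Char 3 ('E'): step: R->5, L=4; E->plug->E->R->G->L->F->refl->C->L'->B->R'->B->plug->C
Char 4 ('F'): step: R->6, L=4; F->plug->F->R->C->L->H->refl->B->L'->E->R'->G->plug->G
Char 5 ('C'): step: R->7, L=4; C->plug->B->R->G->L->F->refl->C->L'->B->R'->E->plug->E
Char 6 ('D'): step: R->0, L->5 (L advanced); D->plug->D->R->A->L->B->refl->H->L'->E->R'->F->plug->F
Final: ciphertext=GCCGEF, RIGHT=0, LEFT=5

Answer: GCCGEF 0 5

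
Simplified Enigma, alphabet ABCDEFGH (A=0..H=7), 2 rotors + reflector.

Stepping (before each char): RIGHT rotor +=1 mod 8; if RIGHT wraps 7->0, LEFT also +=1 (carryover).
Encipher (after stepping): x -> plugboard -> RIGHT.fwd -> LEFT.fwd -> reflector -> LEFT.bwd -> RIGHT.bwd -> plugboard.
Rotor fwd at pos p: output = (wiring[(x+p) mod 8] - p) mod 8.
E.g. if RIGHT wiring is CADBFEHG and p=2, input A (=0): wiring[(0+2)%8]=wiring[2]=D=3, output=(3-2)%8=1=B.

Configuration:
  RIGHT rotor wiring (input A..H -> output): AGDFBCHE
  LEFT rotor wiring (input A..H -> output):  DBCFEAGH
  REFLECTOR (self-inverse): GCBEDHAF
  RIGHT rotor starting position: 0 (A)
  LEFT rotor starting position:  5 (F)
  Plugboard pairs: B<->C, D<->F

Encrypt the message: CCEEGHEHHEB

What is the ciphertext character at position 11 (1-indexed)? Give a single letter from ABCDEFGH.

Char 1 ('C'): step: R->1, L=5; C->plug->B->R->C->L->C->refl->B->L'->B->R'->E->plug->E
Char 2 ('C'): step: R->2, L=5; C->plug->B->R->D->L->G->refl->A->L'->G->R'->G->plug->G
Char 3 ('E'): step: R->3, L=5; E->plug->E->R->B->L->B->refl->C->L'->C->R'->A->plug->A
Char 4 ('E'): step: R->4, L=5; E->plug->E->R->E->L->E->refl->D->L'->A->R'->D->plug->F
Char 5 ('G'): step: R->5, L=5; G->plug->G->R->A->L->D->refl->E->L'->E->R'->H->plug->H
Char 6 ('H'): step: R->6, L=5; H->plug->H->R->E->L->E->refl->D->L'->A->R'->D->plug->F
Char 7 ('E'): step: R->7, L=5; E->plug->E->R->G->L->A->refl->G->L'->D->R'->G->plug->G
Char 8 ('H'): step: R->0, L->6 (L advanced); H->plug->H->R->E->L->E->refl->D->L'->D->R'->C->plug->B
Char 9 ('H'): step: R->1, L=6; H->plug->H->R->H->L->C->refl->B->L'->B->R'->E->plug->E
Char 10 ('E'): step: R->2, L=6; E->plug->E->R->F->L->H->refl->F->L'->C->R'->F->plug->D
Char 11 ('B'): step: R->3, L=6; B->plug->C->R->H->L->C->refl->B->L'->B->R'->E->plug->E

E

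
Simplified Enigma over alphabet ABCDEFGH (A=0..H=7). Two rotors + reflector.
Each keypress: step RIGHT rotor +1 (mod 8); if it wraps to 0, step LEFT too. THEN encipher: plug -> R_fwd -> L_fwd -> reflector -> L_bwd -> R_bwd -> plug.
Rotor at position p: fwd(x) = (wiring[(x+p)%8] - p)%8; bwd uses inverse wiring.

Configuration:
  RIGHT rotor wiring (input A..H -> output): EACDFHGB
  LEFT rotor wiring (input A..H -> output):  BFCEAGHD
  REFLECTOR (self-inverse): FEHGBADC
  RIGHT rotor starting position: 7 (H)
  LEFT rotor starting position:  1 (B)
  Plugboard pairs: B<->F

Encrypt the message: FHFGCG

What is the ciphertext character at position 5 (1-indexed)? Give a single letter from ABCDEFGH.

Char 1 ('F'): step: R->0, L->2 (L advanced); F->plug->B->R->A->L->A->refl->F->L'->E->R'->A->plug->A
Char 2 ('H'): step: R->1, L=2; H->plug->H->R->D->L->E->refl->B->L'->F->R'->F->plug->B
Char 3 ('F'): step: R->2, L=2; F->plug->B->R->B->L->C->refl->H->L'->G->R'->H->plug->H
Char 4 ('G'): step: R->3, L=2; G->plug->G->R->F->L->B->refl->E->L'->D->R'->D->plug->D
Char 5 ('C'): step: R->4, L=2; C->plug->C->R->C->L->G->refl->D->L'->H->R'->H->plug->H

H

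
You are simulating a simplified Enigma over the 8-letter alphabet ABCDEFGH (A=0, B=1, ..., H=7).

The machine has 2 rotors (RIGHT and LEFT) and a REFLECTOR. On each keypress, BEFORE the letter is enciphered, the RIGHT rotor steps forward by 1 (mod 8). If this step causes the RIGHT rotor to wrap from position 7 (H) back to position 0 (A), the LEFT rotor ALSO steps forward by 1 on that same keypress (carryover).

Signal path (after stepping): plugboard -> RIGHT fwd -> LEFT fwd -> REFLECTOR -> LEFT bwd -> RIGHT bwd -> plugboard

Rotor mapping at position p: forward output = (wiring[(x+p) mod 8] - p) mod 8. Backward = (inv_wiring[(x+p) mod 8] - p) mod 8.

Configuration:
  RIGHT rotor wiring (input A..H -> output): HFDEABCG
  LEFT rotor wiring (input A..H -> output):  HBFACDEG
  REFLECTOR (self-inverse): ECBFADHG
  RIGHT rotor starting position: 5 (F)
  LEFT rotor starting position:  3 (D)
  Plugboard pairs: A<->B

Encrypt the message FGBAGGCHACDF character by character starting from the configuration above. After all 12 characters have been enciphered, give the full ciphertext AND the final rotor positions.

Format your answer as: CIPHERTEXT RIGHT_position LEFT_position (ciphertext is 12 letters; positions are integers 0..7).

Char 1 ('F'): step: R->6, L=3; F->plug->F->R->G->L->G->refl->H->L'->B->R'->C->plug->C
Char 2 ('G'): step: R->7, L=3; G->plug->G->R->C->L->A->refl->E->L'->F->R'->E->plug->E
Char 3 ('B'): step: R->0, L->4 (L advanced); B->plug->A->R->H->L->E->refl->A->L'->C->R'->G->plug->G
Char 4 ('A'): step: R->1, L=4; A->plug->B->R->C->L->A->refl->E->L'->H->R'->D->plug->D
Char 5 ('G'): step: R->2, L=4; G->plug->G->R->F->L->F->refl->D->L'->E->R'->F->plug->F
Char 6 ('G'): step: R->3, L=4; G->plug->G->R->C->L->A->refl->E->L'->H->R'->D->plug->D
Char 7 ('C'): step: R->4, L=4; C->plug->C->R->G->L->B->refl->C->L'->D->R'->E->plug->E
Char 8 ('H'): step: R->5, L=4; H->plug->H->R->D->L->C->refl->B->L'->G->R'->F->plug->F
Char 9 ('A'): step: R->6, L=4; A->plug->B->R->A->L->G->refl->H->L'->B->R'->C->plug->C
Char 10 ('C'): step: R->7, L=4; C->plug->C->R->G->L->B->refl->C->L'->D->R'->H->plug->H
Char 11 ('D'): step: R->0, L->5 (L advanced); D->plug->D->R->E->L->E->refl->A->L'->F->R'->B->plug->A
Char 12 ('F'): step: R->1, L=5; F->plug->F->R->B->L->H->refl->G->L'->A->R'->E->plug->E
Final: ciphertext=CEGDFDEFCHAE, RIGHT=1, LEFT=5

Answer: CEGDFDEFCHAE 1 5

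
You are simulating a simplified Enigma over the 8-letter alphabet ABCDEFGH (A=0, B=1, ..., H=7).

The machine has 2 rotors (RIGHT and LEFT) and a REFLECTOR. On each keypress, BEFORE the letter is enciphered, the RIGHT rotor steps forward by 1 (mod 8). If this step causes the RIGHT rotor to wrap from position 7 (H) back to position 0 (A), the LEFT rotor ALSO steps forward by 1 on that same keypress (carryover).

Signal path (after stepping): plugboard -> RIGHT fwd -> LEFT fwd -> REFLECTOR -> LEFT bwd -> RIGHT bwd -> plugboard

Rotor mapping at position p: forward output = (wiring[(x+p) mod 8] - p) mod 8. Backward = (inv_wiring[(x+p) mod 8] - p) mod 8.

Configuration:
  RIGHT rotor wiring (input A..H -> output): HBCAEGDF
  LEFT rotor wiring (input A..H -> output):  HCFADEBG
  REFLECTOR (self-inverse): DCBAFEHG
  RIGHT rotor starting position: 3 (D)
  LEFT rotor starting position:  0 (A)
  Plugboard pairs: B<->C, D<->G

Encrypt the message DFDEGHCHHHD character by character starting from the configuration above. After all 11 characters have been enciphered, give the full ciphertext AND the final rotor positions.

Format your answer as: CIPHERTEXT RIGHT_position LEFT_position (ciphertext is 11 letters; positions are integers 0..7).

Answer: GGBADCEEFGB 6 1

Derivation:
Char 1 ('D'): step: R->4, L=0; D->plug->G->R->G->L->B->refl->C->L'->B->R'->D->plug->G
Char 2 ('F'): step: R->5, L=0; F->plug->F->R->F->L->E->refl->F->L'->C->R'->D->plug->G
Char 3 ('D'): step: R->6, L=0; D->plug->G->R->G->L->B->refl->C->L'->B->R'->C->plug->B
Char 4 ('E'): step: R->7, L=0; E->plug->E->R->B->L->C->refl->B->L'->G->R'->A->plug->A
Char 5 ('G'): step: R->0, L->1 (L advanced); G->plug->D->R->A->L->B->refl->C->L'->D->R'->G->plug->D
Char 6 ('H'): step: R->1, L=1; H->plug->H->R->G->L->F->refl->E->L'->B->R'->B->plug->C
Char 7 ('C'): step: R->2, L=1; C->plug->B->R->G->L->F->refl->E->L'->B->R'->E->plug->E
Char 8 ('H'): step: R->3, L=1; H->plug->H->R->H->L->G->refl->H->L'->C->R'->E->plug->E
Char 9 ('H'): step: R->4, L=1; H->plug->H->R->E->L->D->refl->A->L'->F->R'->F->plug->F
Char 10 ('H'): step: R->5, L=1; H->plug->H->R->H->L->G->refl->H->L'->C->R'->D->plug->G
Char 11 ('D'): step: R->6, L=1; D->plug->G->R->G->L->F->refl->E->L'->B->R'->C->plug->B
Final: ciphertext=GGBADCEEFGB, RIGHT=6, LEFT=1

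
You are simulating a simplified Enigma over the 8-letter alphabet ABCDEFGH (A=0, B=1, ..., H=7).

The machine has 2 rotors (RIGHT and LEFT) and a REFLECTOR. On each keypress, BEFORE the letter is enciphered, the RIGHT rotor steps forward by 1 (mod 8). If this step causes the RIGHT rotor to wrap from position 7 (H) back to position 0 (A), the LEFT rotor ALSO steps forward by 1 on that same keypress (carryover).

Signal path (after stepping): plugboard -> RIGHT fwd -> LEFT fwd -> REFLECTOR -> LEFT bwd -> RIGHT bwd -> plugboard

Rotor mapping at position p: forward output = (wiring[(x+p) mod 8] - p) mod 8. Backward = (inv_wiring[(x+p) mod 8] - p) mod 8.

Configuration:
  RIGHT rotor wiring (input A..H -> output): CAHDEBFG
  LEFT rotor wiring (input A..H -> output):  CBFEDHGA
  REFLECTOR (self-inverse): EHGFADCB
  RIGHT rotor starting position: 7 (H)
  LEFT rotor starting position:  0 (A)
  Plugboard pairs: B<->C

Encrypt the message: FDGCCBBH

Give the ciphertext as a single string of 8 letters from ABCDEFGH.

Answer: CFCADCHA

Derivation:
Char 1 ('F'): step: R->0, L->1 (L advanced); F->plug->F->R->B->L->E->refl->A->L'->A->R'->B->plug->C
Char 2 ('D'): step: R->1, L=1; D->plug->D->R->D->L->C->refl->G->L'->E->R'->F->plug->F
Char 3 ('G'): step: R->2, L=1; G->plug->G->R->A->L->A->refl->E->L'->B->R'->B->plug->C
Char 4 ('C'): step: R->3, L=1; C->plug->B->R->B->L->E->refl->A->L'->A->R'->A->plug->A
Char 5 ('C'): step: R->4, L=1; C->plug->B->R->F->L->F->refl->D->L'->C->R'->D->plug->D
Char 6 ('B'): step: R->5, L=1; B->plug->C->R->B->L->E->refl->A->L'->A->R'->B->plug->C
Char 7 ('B'): step: R->6, L=1; B->plug->C->R->E->L->G->refl->C->L'->D->R'->H->plug->H
Char 8 ('H'): step: R->7, L=1; H->plug->H->R->G->L->H->refl->B->L'->H->R'->A->plug->A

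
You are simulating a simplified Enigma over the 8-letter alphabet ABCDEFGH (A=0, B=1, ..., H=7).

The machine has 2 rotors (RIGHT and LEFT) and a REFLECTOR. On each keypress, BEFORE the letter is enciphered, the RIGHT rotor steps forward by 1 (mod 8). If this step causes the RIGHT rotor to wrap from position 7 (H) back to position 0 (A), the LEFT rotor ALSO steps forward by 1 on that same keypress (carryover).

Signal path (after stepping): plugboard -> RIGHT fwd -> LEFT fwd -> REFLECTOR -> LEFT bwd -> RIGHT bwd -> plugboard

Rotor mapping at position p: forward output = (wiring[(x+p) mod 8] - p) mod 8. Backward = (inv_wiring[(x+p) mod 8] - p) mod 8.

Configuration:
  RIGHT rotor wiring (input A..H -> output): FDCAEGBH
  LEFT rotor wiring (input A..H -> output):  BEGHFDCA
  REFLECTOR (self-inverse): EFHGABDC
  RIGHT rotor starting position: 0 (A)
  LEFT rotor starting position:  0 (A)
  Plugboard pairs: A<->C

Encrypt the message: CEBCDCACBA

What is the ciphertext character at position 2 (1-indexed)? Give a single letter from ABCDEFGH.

Char 1 ('C'): step: R->1, L=0; C->plug->A->R->C->L->G->refl->D->L'->F->R'->E->plug->E
Char 2 ('E'): step: R->2, L=0; E->plug->E->R->H->L->A->refl->E->L'->B->R'->H->plug->H

H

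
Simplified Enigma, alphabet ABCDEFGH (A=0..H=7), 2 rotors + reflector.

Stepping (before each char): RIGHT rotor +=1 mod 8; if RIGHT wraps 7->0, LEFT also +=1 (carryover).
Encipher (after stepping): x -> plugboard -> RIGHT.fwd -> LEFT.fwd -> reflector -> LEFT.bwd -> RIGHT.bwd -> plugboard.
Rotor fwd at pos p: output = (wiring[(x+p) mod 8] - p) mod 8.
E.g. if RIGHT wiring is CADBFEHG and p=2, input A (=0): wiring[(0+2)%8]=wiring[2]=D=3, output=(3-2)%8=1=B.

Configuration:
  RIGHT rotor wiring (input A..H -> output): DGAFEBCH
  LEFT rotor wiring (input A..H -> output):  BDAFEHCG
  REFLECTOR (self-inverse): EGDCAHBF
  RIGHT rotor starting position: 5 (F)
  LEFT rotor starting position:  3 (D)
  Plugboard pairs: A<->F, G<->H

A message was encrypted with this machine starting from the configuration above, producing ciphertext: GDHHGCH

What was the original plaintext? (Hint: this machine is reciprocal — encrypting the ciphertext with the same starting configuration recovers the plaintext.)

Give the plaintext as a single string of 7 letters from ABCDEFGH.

Char 1 ('G'): step: R->6, L=3; G->plug->H->R->D->L->H->refl->F->L'->H->R'->F->plug->A
Char 2 ('D'): step: R->7, L=3; D->plug->D->R->B->L->B->refl->G->L'->F->R'->F->plug->A
Char 3 ('H'): step: R->0, L->4 (L advanced); H->plug->G->R->C->L->G->refl->B->L'->H->R'->H->plug->G
Char 4 ('H'): step: R->1, L=4; H->plug->G->R->G->L->E->refl->A->L'->A->R'->E->plug->E
Char 5 ('G'): step: R->2, L=4; G->plug->H->R->E->L->F->refl->H->L'->F->R'->F->plug->A
Char 6 ('C'): step: R->3, L=4; C->plug->C->R->G->L->E->refl->A->L'->A->R'->F->plug->A
Char 7 ('H'): step: R->4, L=4; H->plug->G->R->E->L->F->refl->H->L'->F->R'->B->plug->B

Answer: AAGEAAB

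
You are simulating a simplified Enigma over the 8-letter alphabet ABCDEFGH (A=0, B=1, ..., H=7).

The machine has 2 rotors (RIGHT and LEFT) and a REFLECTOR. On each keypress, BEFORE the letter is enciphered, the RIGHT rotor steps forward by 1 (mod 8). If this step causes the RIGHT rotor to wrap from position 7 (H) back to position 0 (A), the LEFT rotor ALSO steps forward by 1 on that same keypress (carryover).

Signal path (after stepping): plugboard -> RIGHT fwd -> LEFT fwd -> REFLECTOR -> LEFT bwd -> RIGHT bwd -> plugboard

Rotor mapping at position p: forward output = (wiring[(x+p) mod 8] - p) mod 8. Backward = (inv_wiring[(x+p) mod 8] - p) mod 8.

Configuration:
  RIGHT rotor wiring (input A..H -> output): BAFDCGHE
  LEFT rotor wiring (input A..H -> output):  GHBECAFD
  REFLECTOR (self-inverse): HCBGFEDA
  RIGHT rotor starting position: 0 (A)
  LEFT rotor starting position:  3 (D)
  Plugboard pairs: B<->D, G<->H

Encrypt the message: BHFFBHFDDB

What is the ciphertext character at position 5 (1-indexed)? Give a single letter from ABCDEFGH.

Char 1 ('B'): step: R->1, L=3; B->plug->D->R->B->L->H->refl->A->L'->E->R'->B->plug->D
Char 2 ('H'): step: R->2, L=3; H->plug->G->R->H->L->G->refl->D->L'->F->R'->E->plug->E
Char 3 ('F'): step: R->3, L=3; F->plug->F->R->G->L->E->refl->F->L'->C->R'->H->plug->G
Char 4 ('F'): step: R->4, L=3; F->plug->F->R->E->L->A->refl->H->L'->B->R'->G->plug->H
Char 5 ('B'): step: R->5, L=3; B->plug->D->R->E->L->A->refl->H->L'->B->R'->A->plug->A

A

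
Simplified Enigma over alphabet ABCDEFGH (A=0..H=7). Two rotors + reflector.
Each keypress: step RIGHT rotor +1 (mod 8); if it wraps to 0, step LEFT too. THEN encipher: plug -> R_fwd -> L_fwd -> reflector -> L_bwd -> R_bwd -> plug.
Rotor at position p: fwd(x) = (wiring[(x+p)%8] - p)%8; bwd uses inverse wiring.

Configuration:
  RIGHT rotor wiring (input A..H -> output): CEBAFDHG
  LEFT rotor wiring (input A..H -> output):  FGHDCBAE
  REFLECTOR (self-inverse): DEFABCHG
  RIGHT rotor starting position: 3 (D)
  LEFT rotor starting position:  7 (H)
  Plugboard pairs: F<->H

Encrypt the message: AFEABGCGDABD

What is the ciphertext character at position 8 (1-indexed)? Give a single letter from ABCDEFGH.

Char 1 ('A'): step: R->4, L=7; A->plug->A->R->B->L->G->refl->H->L'->C->R'->D->plug->D
Char 2 ('F'): step: R->5, L=7; F->plug->H->R->A->L->F->refl->C->L'->G->R'->A->plug->A
Char 3 ('E'): step: R->6, L=7; E->plug->E->R->D->L->A->refl->D->L'->F->R'->H->plug->F
Char 4 ('A'): step: R->7, L=7; A->plug->A->R->H->L->B->refl->E->L'->E->R'->G->plug->G
Char 5 ('B'): step: R->0, L->0 (L advanced); B->plug->B->R->E->L->C->refl->F->L'->A->R'->D->plug->D
Char 6 ('G'): step: R->1, L=0; G->plug->G->R->F->L->B->refl->E->L'->H->R'->C->plug->C
Char 7 ('C'): step: R->2, L=0; C->plug->C->R->D->L->D->refl->A->L'->G->R'->B->plug->B
Char 8 ('G'): step: R->3, L=0; G->plug->G->R->B->L->G->refl->H->L'->C->R'->B->plug->B

B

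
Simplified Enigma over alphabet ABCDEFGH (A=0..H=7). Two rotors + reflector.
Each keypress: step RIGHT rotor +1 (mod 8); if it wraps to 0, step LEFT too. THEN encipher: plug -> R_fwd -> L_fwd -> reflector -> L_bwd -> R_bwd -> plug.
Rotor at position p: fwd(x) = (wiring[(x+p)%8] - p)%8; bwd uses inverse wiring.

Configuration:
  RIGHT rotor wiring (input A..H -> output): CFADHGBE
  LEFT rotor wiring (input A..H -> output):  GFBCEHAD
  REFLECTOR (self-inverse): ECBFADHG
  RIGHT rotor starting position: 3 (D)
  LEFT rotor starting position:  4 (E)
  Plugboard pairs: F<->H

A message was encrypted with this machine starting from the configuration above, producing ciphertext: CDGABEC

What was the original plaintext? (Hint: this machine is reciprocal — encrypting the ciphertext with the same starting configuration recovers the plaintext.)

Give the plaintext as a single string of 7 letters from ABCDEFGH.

Answer: GBBEFAD

Derivation:
Char 1 ('C'): step: R->4, L=4; C->plug->C->R->F->L->B->refl->C->L'->E->R'->G->plug->G
Char 2 ('D'): step: R->5, L=4; D->plug->D->R->F->L->B->refl->C->L'->E->R'->B->plug->B
Char 3 ('G'): step: R->6, L=4; G->plug->G->R->B->L->D->refl->F->L'->G->R'->B->plug->B
Char 4 ('A'): step: R->7, L=4; A->plug->A->R->F->L->B->refl->C->L'->E->R'->E->plug->E
Char 5 ('B'): step: R->0, L->5 (L advanced); B->plug->B->R->F->L->E->refl->A->L'->E->R'->H->plug->F
Char 6 ('E'): step: R->1, L=5; E->plug->E->R->F->L->E->refl->A->L'->E->R'->A->plug->A
Char 7 ('C'): step: R->2, L=5; C->plug->C->R->F->L->E->refl->A->L'->E->R'->D->plug->D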